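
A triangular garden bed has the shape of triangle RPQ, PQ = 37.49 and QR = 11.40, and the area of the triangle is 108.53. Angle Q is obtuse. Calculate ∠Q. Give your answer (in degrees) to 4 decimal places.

∠Q ≈ 149.4774°

From area = ½·PQ·QR·sin Q, we get sin Q = 2·area/(PQ·QR) ≈ 0.50788.
Taking the obtuse solution, ∠Q ≈ 149.48°.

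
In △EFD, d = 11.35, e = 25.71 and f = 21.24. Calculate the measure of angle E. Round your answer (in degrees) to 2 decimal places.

99.68

By the law of cosines, cos E = (f² + d² − e²) / (2·f·d) ≈ -0.16809, so ∠E ≈ 99.68°.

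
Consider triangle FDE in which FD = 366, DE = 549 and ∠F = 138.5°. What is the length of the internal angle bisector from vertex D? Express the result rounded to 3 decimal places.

Law of sines: sin E = FD·sin F/DE ≈ 0.44175.
Since DE ≥ FD, only the acute value applies: ∠E ≈ 26.22°.
Then ∠D = 180° − ∠F − ∠E ≈ 15.28°.
Law of sines gives EF = DE·sin D/sin F ≈ 218.41.
The bisector from D has length 2·FD·DE·cos(∠D/2)/(FD+DE) ≈ 435.3.

435.299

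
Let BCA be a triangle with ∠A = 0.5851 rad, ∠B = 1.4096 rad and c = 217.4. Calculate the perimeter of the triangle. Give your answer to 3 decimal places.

The third angle is ∠C = π − ∠A − ∠B = 1.1469 rad.
Law of sines: b = c·sin B/sin C ≈ 235.42.
Law of sines: a = c·sin A/sin C ≈ 131.73.
Semiperimeter s = (235.42+217.4+131.73)/2 = 292.27.
Perimeter = 235.42 + 217.4 + 131.73 = 584.54.

584.544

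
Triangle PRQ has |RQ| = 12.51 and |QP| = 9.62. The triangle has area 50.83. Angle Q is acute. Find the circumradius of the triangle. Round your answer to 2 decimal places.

From area = ½·|RQ|·|QP|·sin Q, we get sin Q = 2·area/(|RQ|·|QP|) ≈ 0.84473.
Taking the acute solution, ∠Q ≈ 57.64°.
Law of cosines then gives |PR| ≈ 10.965.
Circumradius = |PR|/(2 sin Q) ≈ 6.4901.

6.49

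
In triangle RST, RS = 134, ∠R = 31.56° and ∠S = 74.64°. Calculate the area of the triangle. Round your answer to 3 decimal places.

area ≈ 4718.515

The third angle is ∠T = 180° − ∠R − ∠S = 73.80°.
Law of sines: ST = RS·sin R/sin T ≈ 73.034.
Law of sines: TR = RS·sin S/sin T ≈ 134.56.
Area = ½·RS·ST·sin S ≈ 4718.5.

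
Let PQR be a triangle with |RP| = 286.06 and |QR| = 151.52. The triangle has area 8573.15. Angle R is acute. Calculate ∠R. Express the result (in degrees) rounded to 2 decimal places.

23.30

From area = ½·|QR|·|RP|·sin R, we get sin R = 2·area/(|QR|·|RP|) ≈ 0.39559.
Taking the acute solution, ∠R ≈ 23.30°.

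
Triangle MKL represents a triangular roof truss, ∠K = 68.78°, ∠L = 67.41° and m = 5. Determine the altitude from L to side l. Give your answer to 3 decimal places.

4.661

The third angle is ∠M = 180° − ∠K − ∠L = 43.81°.
Law of sines: k = m·sin K/sin M ≈ 6.7329.
Law of sines: l = m·sin L/sin M ≈ 6.6685.
Area = ½·m·k·sin L ≈ 15.541.
The altitude from L has length 2·area/l ≈ 4.661.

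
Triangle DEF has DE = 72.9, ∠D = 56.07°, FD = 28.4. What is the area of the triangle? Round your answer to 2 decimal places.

area ≈ 858.91

Area = ½·FD·DE·sin D ≈ 858.91.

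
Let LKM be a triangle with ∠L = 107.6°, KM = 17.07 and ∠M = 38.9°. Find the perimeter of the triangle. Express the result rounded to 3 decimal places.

The third angle is ∠K = 180° − ∠M − ∠L = 33.50°.
Law of sines: ML = KM·sin K/sin L ≈ 9.8842.
Law of sines: LK = KM·sin M/sin L ≈ 11.246.
Semiperimeter s = (17.07+9.8842+11.246)/2 = 19.1.
Perimeter = 17.07 + 9.8842 + 11.246 = 38.2.

perimeter ≈ 38.200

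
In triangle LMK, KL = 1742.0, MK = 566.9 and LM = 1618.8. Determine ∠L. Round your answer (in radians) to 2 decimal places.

∠L ≈ 0.33 rad

By the law of cosines, cos L = (KL² + LM² − MK²) / (2·KL·LM) ≈ 0.94571, so ∠L ≈ 0.3310 rad.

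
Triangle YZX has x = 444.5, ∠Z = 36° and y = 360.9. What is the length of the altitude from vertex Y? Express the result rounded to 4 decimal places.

h_Y ≈ 261.2705

By the law of cosines, z² = x² + y² − 2·x·y·cos Z = 68264, so z ≈ 261.27.
Area = ½·x·y·sin Z ≈ 47146.
The altitude from Y has length 2·area/y ≈ 261.27.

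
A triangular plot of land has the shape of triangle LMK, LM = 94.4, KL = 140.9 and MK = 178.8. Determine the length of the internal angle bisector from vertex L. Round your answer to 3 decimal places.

t_L ≈ 74.972

By the law of cosines, cos L = (KL² + LM² − MK²) / (2·KL·LM) ≈ -0.12049, so ∠L ≈ 1.692 rad.
The bisector from L has length 2·KL·LM·cos(∠L/2)/(KL+LM) ≈ 74.972.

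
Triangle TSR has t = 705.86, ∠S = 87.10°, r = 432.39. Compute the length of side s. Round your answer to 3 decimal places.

By the law of cosines, s² = r² + t² − 2·r·t·cos S = 6.5432e+05, so s ≈ 808.9.

808.899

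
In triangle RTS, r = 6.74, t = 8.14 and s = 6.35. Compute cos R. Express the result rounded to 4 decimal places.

0.5916

By the law of cosines, cos R = (t² + s² − r²) / (2·t·s) ≈ 0.59156, so ∠R ≈ 53.73°.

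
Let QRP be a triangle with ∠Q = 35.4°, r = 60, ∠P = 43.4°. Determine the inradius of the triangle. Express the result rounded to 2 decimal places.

The third angle is ∠R = 180° − ∠P − ∠Q = 101.20°.
Law of sines: q = r·sin Q/sin R ≈ 35.432.
Law of sines: p = r·sin P/sin R ≈ 42.026.
Area = ½·r·q·sin P ≈ 730.34.
Semiperimeter s = (35.432+60+42.026)/2 = 68.729.
Inradius = area/s = 730.34/68.729 ≈ 10.626.

10.63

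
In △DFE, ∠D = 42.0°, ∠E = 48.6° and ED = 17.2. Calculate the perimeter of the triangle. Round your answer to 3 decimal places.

perimeter ≈ 41.612

The third angle is ∠F = 180° − ∠E − ∠D = 89.40°.
Law of sines: FE = ED·sin D/sin F ≈ 11.51.
Law of sines: DF = ED·sin E/sin F ≈ 12.903.
Semiperimeter s = (11.51+17.2+12.903)/2 = 20.806.
Perimeter = 11.51 + 17.2 + 12.903 = 41.612.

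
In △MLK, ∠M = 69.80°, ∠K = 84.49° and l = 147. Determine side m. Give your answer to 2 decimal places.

318.01

The third angle is ∠L = 180° − ∠K − ∠M = 25.71°.
Law of sines: m = l·sin M/sin L ≈ 318.01.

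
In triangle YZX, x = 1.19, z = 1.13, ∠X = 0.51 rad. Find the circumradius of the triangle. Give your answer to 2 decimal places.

1.22

Law of sines: sin Z = z·sin X/x ≈ 0.46356.
Since x ≥ z, only the acute value applies: ∠Z ≈ 0.482 rad.
Then ∠Y = π − ∠X − ∠Z ≈ 2.150 rad.
Law of sines gives y = x·sin Y/sin X ≈ 2.0406.
Circumradius = x/(2 sin X) ≈ 1.2188.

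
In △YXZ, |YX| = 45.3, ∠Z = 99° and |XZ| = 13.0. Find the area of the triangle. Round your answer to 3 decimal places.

Law of sines: sin Y = |XZ|·sin Z/|YX| ≈ 0.28344.
Since |YX| ≥ |XZ|, only the acute value applies: ∠Y ≈ 16.47°.
Then ∠X = 180° − ∠Z − ∠Y ≈ 64.53°.
Law of sines gives |ZY| = |YX|·sin X/sin Z ≈ 41.409.
Area = ½·|YX|·|XZ|·sin X ≈ 265.84.

265.842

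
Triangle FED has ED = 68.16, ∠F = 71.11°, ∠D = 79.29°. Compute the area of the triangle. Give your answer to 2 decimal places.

The third angle is ∠E = 180° − ∠D − ∠F = 29.60°.
Law of sines: DF = ED·sin E/sin F ≈ 35.584.
Law of sines: FE = ED·sin D/sin F ≈ 70.785.
Area = ½·ED·DF·sin D ≈ 1191.6.

1191.56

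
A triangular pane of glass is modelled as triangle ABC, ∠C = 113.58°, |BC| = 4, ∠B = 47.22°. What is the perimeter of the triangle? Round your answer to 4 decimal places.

perimeter ≈ 24.0746

The third angle is ∠A = 180° − ∠B − ∠C = 19.20°.
Law of sines: |CA| = |BC|·sin B/sin A ≈ 8.9272.
Law of sines: |AB| = |BC|·sin C/sin A ≈ 11.147.
Semiperimeter s = (4+8.9272+11.147)/2 = 12.037.
Perimeter = 4 + 8.9272 + 11.147 = 24.075.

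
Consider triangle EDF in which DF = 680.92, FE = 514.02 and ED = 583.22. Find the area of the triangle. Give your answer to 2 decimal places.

Semiperimeter s = (680.92 + 514.02 + 583.22)/2 = 889.08.
Heron's formula: area = √(889.08·208.16·375.06·305.86) ≈ 1.4571e+05.

area ≈ 145707.12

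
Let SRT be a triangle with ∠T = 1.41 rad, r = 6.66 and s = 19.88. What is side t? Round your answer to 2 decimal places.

19.93

By the law of cosines, t² = s² + r² − 2·s·r·cos T = 397.17, so t ≈ 19.929.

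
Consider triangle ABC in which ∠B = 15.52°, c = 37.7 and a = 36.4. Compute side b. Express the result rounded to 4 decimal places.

10.0878

By the law of cosines, b² = c² + a² − 2·c·a·cos B = 101.76, so b ≈ 10.088.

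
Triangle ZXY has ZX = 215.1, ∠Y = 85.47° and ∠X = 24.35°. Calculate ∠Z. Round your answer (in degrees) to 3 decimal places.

The third angle is ∠Z = 180° − ∠X − ∠Y = 70.18°.

∠Z ≈ 70.180°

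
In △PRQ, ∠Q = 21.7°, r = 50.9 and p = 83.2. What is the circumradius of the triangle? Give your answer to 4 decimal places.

54.8218

By the law of cosines, q² = p² + r² − 2·p·r·cos Q = 1643.5, so q ≈ 40.54.
Area = ½·p·r·sin Q ≈ 782.92.
Circumradius = q/(2 sin Q) ≈ 54.822.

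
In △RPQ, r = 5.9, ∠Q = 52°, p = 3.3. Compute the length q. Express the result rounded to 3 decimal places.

4.661

By the law of cosines, q² = r² + p² − 2·r·p·cos Q = 21.726, so q ≈ 4.6611.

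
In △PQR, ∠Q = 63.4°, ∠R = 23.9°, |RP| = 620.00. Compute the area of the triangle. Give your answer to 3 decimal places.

The third angle is ∠P = 180° − ∠Q − ∠R = 92.70°.
Law of sines: |QR| = |RP|·sin P/sin Q ≈ 692.62.
Law of sines: |PQ| = |RP|·sin R/sin Q ≈ 280.92.
Area = ½·|RP|·|QR|·sin R ≈ 86989.

86989.209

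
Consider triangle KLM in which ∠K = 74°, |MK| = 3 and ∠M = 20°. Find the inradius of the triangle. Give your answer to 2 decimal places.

The third angle is ∠L = 180° − ∠M − ∠K = 86.00°.
Law of sines: |LM| = |MK|·sin K/sin L ≈ 2.8908.
Law of sines: |KL| = |MK|·sin M/sin L ≈ 1.0286.
Area = ½·|MK|·|LM|·sin M ≈ 1.4831.
Semiperimeter s = (2.8908+3+1.0286)/2 = 3.4597.
Inradius = area/s = 1.4831/3.4597 ≈ 0.42867.

r ≈ 0.43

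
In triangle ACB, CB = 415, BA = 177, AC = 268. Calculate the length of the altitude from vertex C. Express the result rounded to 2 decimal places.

h_C ≈ 183.72

Semiperimeter s = (415 + 177 + 268)/2 = 430.
Heron's formula: area = √(430·15·253·162) ≈ 16259.
The altitude from C has length 2·area/BA ≈ 183.72.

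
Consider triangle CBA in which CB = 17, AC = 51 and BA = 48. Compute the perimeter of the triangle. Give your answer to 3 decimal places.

116.000

Perimeter = 48 + 51 + 17 = 116.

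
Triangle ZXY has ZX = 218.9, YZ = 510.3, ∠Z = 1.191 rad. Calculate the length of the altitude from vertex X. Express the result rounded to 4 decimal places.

By the law of cosines, XY² = YZ² + ZX² − 2·YZ·ZX·cos Z = 2.255e+05, so XY ≈ 474.87.
Area = ½·YZ·ZX·sin Z ≈ 51872.
The altitude from X has length 2·area/YZ ≈ 203.3.

h_X ≈ 203.3012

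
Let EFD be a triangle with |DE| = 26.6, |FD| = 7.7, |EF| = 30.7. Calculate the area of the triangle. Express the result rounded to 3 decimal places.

Semiperimeter s = (7.7 + 26.6 + 30.7)/2 = 32.5.
Heron's formula: area = √(32.5·24.8·5.9·1.8) ≈ 92.519.

area ≈ 92.519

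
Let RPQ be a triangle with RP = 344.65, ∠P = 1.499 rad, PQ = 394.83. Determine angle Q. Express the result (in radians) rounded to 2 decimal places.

By the law of cosines, QR² = RP² + PQ² − 2·RP·PQ·cos P = 2.5515e+05, so QR ≈ 505.13.
Law of cosines again: cos Q = (PQ² + QR² − RP²)/(2·PQ·QR) ≈ 0.73270, so ∠Q ≈ 0.749 rad.

∠Q ≈ 0.75 rad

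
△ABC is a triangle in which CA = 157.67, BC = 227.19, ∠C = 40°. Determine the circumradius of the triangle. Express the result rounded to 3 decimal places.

R ≈ 114.306

By the law of cosines, AB² = BC² + CA² − 2·BC·CA·cos C = 21594, so AB ≈ 146.95.
Area = ½·BC·CA·sin C ≈ 11513.
Circumradius = AB/(2 sin C) ≈ 114.31.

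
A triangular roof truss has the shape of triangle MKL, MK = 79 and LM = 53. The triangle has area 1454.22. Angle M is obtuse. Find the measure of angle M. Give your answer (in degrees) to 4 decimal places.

From area = ½·LM·MK·sin M, we get sin M = 2·area/(LM·MK) ≈ 0.69464.
Taking the obtuse solution, ∠M ≈ 136.00°.

∠M ≈ 136.0018°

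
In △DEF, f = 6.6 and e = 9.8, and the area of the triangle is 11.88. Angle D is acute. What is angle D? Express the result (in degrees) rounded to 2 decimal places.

From area = ½·e·f·sin D, we get sin D = 2·area/(e·f) ≈ 0.36735.
Taking the acute solution, ∠D ≈ 21.55°.

∠D ≈ 21.55°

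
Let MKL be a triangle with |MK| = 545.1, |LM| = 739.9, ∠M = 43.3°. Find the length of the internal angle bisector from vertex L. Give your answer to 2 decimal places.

t_L ≈ 551.16

By the law of cosines, |KL|² = |LM|² + |MK|² − 2·|LM|·|MK|·cos M = 2.5754e+05, so |KL| ≈ 507.48.
Law of cosines again: cos L = (|KL|² + |LM|² − |MK|²)/(2·|KL|·|LM|) ≈ 0.67626, so ∠L ≈ 47.45°.
The bisector from L has length 2·|KL|·|LM|·cos(∠L/2)/(|KL|+|LM|) ≈ 551.16.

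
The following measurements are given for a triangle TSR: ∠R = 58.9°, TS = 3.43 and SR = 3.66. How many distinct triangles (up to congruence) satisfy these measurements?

2

SR·sin R = 3.66·sin(58.9°) ≈ 3.134.
Since SR sin R < TS < SR (3.134 < 3.43 < 3.66), two triangles exist.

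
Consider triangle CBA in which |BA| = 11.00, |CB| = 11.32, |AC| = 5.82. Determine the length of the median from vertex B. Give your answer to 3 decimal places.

10.775

Median from B: ½√(2·|CB|² + 2·|BA|² − |AC|²) ≈ 10.775.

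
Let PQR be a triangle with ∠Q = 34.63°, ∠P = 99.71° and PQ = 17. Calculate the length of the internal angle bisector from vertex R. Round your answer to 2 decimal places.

The third angle is ∠R = 180° − ∠P − ∠Q = 45.66°.
Law of sines: QR = PQ·sin P/sin R ≈ 23.429.
Law of sines: RP = PQ·sin Q/sin R ≈ 13.508.
The bisector from R has length 2·QR·RP·cos(∠R/2)/(QR+RP) ≈ 15.793.

15.79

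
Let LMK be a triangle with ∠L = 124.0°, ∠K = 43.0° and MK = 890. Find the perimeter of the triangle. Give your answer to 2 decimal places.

perimeter ≈ 1863.64

The third angle is ∠M = 180° − ∠K − ∠L = 13.00°.
Law of sines: KL = MK·sin M/sin L ≈ 241.49.
Law of sines: LM = MK·sin K/sin L ≈ 732.15.
Semiperimeter s = (890+241.49+732.15)/2 = 931.82.
Perimeter = 890 + 241.49 + 732.15 = 1863.6.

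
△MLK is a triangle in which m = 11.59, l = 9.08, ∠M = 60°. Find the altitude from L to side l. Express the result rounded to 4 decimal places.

h_L ≈ 11.3054

Law of sines: sin L = l·sin M/m ≈ 0.67847.
Since m ≥ l, only the acute value applies: ∠L ≈ 42.72°.
Then ∠K = 180° − ∠M − ∠L ≈ 77.28°.
Law of sines gives k = m·sin K/sin M ≈ 13.054.
Area = ½·m·l·sin K ≈ 51.326.
The altitude from L has length 2·area/l ≈ 11.305.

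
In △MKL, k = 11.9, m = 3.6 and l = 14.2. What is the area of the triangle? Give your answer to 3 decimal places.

Semiperimeter s = (3.6 + 11.9 + 14.2)/2 = 14.85.
Heron's formula: area = √(14.85·11.25·2.95·0.65) ≈ 17.898.

17.898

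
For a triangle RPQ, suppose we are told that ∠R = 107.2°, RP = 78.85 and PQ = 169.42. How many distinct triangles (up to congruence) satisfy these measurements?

1

RP·sin R = 78.85·sin(107.2°) ≈ 75.32.
Since ∠R is not acute, a triangle exists only if PQ > RP; here PQ > RP, so there is exactly one triangle.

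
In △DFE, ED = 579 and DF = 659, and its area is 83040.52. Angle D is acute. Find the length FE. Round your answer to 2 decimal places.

From area = ½·ED·DF·sin D, we get sin D = 2·area/(ED·DF) ≈ 0.43527.
Taking the acute solution, ∠D ≈ 25.80°.
Law of cosines then gives FE ≈ 287.2.

287.20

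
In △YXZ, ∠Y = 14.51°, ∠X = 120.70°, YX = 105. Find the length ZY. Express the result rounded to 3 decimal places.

The third angle is ∠Z = 180° − ∠Y − ∠X = 44.79°.
Law of sines: ZY = YX·sin X/sin Z ≈ 128.15.

128.152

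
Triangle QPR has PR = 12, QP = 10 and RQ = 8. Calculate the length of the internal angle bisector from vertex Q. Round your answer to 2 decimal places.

By the law of cosines, cos Q = (RQ² + QP² − PR²) / (2·RQ·QP) ≈ 0.12500, so ∠Q ≈ 82.82°.
The bisector from Q has length 2·RQ·QP·cos(∠Q/2)/(RQ+QP) ≈ 6.6667.

t_Q ≈ 6.67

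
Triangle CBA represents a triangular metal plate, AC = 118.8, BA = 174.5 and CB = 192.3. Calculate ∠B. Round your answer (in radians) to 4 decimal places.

∠B ≈ 0.6527 rad

By the law of cosines, cos B = (CB² + BA² − AC²) / (2·CB·BA) ≈ 0.79443, so ∠B ≈ 0.653 rad.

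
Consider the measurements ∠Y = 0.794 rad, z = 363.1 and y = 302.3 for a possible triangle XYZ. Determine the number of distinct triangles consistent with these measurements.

2

z·sin Y = 363.1·sin(0.794 rad) ≈ 258.9.
Since z sin Y < y < z (258.9 < 302.3 < 363.1), two triangles exist.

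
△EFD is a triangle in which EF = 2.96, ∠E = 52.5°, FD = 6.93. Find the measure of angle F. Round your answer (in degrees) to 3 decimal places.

Law of sines: sin D = EF·sin E/FD ≈ 0.33886.
Since FD ≥ EF, only the acute value applies: ∠D ≈ 19.81°.
Then ∠F = 180° − ∠E − ∠D ≈ 107.69°.

107.692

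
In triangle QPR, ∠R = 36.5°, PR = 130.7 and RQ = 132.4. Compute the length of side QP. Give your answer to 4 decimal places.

By the law of cosines, QP² = PR² + RQ² − 2·PR·RQ·cos R = 6791.3, so QP ≈ 82.409.

82.4092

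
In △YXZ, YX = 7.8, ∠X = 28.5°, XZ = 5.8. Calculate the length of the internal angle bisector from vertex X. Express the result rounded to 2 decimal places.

By the law of cosines, ZY² = YX² + XZ² − 2·YX·XZ·cos X = 14.965, so ZY ≈ 3.8684.
The bisector from X has length 2·YX·XZ·cos(∠X/2)/(YX+XZ) ≈ 6.4482.

6.45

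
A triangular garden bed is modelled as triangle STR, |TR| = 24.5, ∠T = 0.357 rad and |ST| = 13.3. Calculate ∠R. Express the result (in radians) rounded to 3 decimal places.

0.368

By the law of cosines, |RS|² = |ST|² + |TR|² − 2·|ST|·|TR|·cos T = 166.53, so |RS| ≈ 12.905.
Law of cosines again: cos R = (|TR|² + |RS|² − |ST|²)/(2·|TR|·|RS|) ≈ 0.93289, so ∠R ≈ 0.368 rad.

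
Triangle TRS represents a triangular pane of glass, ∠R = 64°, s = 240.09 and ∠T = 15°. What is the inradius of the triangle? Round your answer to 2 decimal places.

26.11

The third angle is ∠S = 180° − ∠T − ∠R = 101.00°.
Law of sines: t = s·sin T/sin S ≈ 63.303.
Law of sines: r = s·sin R/sin S ≈ 219.83.
Area = ½·s·t·sin R ≈ 6830.1.
Semiperimeter p = (63.303+219.83+240.09)/2 = 261.61.
Inradius = area/p = 6830.1/261.61 ≈ 26.108.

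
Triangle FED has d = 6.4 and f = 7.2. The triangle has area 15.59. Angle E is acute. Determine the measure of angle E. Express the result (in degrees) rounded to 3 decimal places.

42.582

From area = ½·d·f·sin E, we get sin E = 2·area/(d·f) ≈ 0.67665.
Taking the acute solution, ∠E ≈ 42.58°.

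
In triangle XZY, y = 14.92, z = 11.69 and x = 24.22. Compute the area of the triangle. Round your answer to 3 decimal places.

area ≈ 66.142

Semiperimeter s = (24.22 + 11.69 + 14.92)/2 = 25.415.
Heron's formula: area = √(25.415·1.195·13.725·10.495) ≈ 66.142.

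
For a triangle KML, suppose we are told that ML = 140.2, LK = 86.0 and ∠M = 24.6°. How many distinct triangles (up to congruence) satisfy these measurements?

2

ML·sin M = 140.2·sin(24.6°) ≈ 58.36.
Since ML sin M < LK < ML (58.36 < 86.0 < 140.2), two triangles exist.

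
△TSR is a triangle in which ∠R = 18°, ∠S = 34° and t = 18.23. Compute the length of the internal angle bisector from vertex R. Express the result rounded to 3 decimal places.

The third angle is ∠T = 180° − ∠S − ∠R = 128.00°.
Law of sines: s = t·sin S/sin T ≈ 12.936.
Law of sines: r = t·sin R/sin T ≈ 7.1489.
The bisector from R has length 2·t·s·cos(∠R/2)/(t+s) ≈ 14.947.

t_R ≈ 14.947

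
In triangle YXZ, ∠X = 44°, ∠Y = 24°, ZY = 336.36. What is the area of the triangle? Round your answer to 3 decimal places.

The third angle is ∠Z = 180° − ∠Y − ∠X = 112.00°.
Law of sines: XZ = ZY·sin Y/sin X ≈ 196.95.
Law of sines: YX = ZY·sin Z/sin X ≈ 448.95.
Area = ½·ZY·XZ·sin Z ≈ 30710.

area ≈ 30710.478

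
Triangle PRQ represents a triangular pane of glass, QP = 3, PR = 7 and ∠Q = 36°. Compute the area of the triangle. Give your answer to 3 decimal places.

Law of sines: sin R = QP·sin Q/PR ≈ 0.25191.
Since PR ≥ QP, only the acute value applies: ∠R ≈ 14.59°.
Then ∠P = 180° − ∠Q − ∠R ≈ 129.41°.
Law of sines gives RQ = PR·sin P/sin Q ≈ 9.2013.
Area = ½·PR·QP·sin P ≈ 8.1126.

8.113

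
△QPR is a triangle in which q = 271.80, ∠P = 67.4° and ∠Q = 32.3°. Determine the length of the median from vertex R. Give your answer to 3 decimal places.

290.432

The third angle is ∠R = 180° − ∠Q − ∠P = 80.30°.
Law of sines: p = q·sin P/sin Q ≈ 469.59.
Law of sines: r = q·sin R/sin Q ≈ 501.38.
Median from R: ½√(2·q² + 2·p² − r²) ≈ 290.43.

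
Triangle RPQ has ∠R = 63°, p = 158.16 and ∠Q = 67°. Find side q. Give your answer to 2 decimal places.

The third angle is ∠P = 180° − ∠Q − ∠R = 50.00°.
Law of sines: q = p·sin Q/sin P ≈ 190.05.

190.05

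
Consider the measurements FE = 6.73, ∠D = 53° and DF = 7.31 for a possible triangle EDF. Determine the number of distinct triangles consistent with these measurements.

DF·sin D = 7.31·sin(53°) ≈ 5.838.
Since DF sin D < FE < DF (5.838 < 6.73 < 7.31), two triangles exist.

2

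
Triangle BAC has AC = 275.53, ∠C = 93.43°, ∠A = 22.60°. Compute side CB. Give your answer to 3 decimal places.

117.838

The third angle is ∠B = 180° − ∠A − ∠C = 63.97°.
Law of sines: CB = AC·sin A/sin B ≈ 117.84.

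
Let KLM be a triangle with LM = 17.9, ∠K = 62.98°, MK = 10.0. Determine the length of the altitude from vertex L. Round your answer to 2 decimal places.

17.88

Law of sines: sin L = MK·sin K/LM ≈ 0.49768.
Since LM ≥ MK, only the acute value applies: ∠L ≈ 29.85°.
Then ∠M = 180° − ∠K − ∠L ≈ 87.17°.
Law of sines gives KL = LM·sin M/sin K ≈ 20.069.
Area = ½·LM·MK·sin M ≈ 89.391.
The altitude from L has length 2·area/MK ≈ 17.878.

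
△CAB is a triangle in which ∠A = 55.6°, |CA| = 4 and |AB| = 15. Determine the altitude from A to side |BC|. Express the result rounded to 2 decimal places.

3.76

By the law of cosines, |BC|² = |CA|² + |AB|² − 2·|CA|·|AB|·cos A = 173.2, so |BC| ≈ 13.161.
Area = ½·|CA|·|AB|·sin A ≈ 24.753.
The altitude from A has length 2·area/|BC| ≈ 3.7617.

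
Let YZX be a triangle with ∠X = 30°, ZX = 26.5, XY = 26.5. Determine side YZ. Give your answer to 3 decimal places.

By the law of cosines, YZ² = ZX² + XY² − 2·ZX·XY·cos X = 188.17, so YZ ≈ 13.717.

13.717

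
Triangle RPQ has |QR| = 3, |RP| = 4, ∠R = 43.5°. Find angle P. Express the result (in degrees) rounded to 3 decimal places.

∠P ≈ 48.549°

By the law of cosines, |PQ|² = |QR|² + |RP|² − 2·|QR|·|RP|·cos R = 7.591, so |PQ| ≈ 2.7552.
Law of cosines again: cos P = (|RP|² + |PQ|² − |QR|²)/(2·|RP|·|PQ|) ≈ 0.66198, so ∠P ≈ 48.55°.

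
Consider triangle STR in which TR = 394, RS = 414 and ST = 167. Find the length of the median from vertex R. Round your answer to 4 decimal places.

Median from R: ½√(2·TR² + 2·RS² − ST²) ≈ 395.4.

m_R ≈ 395.4033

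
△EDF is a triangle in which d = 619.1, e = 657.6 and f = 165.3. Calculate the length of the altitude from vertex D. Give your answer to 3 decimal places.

Semiperimeter s = (657.6 + 619.1 + 165.3)/2 = 721.
Heron's formula: area = √(721·63.4·101.9·555.7) ≈ 50877.
The altitude from D has length 2·area/d ≈ 164.36.

164.357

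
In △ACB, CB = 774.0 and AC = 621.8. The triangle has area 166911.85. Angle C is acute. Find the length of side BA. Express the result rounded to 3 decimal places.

From area = ½·AC·CB·sin C, we get sin C = 2·area/(AC·CB) ≈ 0.69363.
Taking the acute solution, ∠C ≈ 0.767 rad.
Law of cosines then gives BA ≈ 540.7.

540.699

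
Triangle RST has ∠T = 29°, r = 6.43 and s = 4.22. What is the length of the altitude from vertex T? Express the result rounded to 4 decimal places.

By the law of cosines, t² = r² + s² − 2·r·s·cos T = 11.688, so t ≈ 3.4188.
Area = ½·r·s·sin T ≈ 6.5776.
The altitude from T has length 2·area/t ≈ 3.8478.

h_T ≈ 3.8478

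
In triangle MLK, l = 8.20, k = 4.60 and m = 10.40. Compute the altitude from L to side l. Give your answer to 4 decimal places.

Semiperimeter s = (10.4 + 8.2 + 4.6)/2 = 11.6.
Heron's formula: area = √(11.6·1.2·3.4·7) ≈ 18.202.
The altitude from L has length 2·area/l ≈ 4.4394.

h_L ≈ 4.4394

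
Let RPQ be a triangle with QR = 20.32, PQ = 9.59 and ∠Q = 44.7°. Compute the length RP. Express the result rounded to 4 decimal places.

15.0945

By the law of cosines, RP² = PQ² + QR² − 2·PQ·QR·cos Q = 227.85, so RP ≈ 15.095.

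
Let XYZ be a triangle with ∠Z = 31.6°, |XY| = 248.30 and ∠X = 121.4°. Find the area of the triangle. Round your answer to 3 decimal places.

area ≈ 22797.119

The third angle is ∠Y = 180° − ∠Z − ∠X = 27.00°.
Law of sines: |YZ| = |XY|·sin X/sin Z ≈ 404.47.
Law of sines: |ZX| = |XY|·sin Y/sin Z ≈ 215.13.
Area = ½·|XY|·|YZ|·sin Y ≈ 22797.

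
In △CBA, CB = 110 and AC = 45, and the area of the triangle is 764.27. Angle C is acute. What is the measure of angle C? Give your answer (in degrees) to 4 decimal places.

∠C ≈ 17.9867°

From area = ½·AC·CB·sin C, we get sin C = 2·area/(AC·CB) ≈ 0.30880.
Taking the acute solution, ∠C ≈ 17.99°.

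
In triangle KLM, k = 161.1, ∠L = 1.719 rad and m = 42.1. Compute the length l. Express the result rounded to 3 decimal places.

172.420

By the law of cosines, l² = m² + k² − 2·m·k·cos L = 29729, so l ≈ 172.42.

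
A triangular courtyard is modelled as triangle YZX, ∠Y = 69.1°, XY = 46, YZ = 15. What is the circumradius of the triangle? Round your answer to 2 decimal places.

By the law of cosines, ZX² = XY² + YZ² − 2·XY·YZ·cos Y = 1848.7, so ZX ≈ 42.997.
Area = ½·XY·YZ·sin Y ≈ 322.3.
Circumradius = ZX/(2 sin Y) ≈ 23.012.

R ≈ 23.01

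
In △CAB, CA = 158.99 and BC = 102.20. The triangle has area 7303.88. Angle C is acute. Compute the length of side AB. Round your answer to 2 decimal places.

From area = ½·BC·CA·sin C, we get sin C = 2·area/(BC·CA) ≈ 0.89901.
Taking the acute solution, ∠C ≈ 64.03°.
Law of cosines then gives AB ≈ 146.6.

146.60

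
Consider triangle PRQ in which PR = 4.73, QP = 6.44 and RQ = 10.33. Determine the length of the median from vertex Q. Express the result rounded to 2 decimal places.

Median from Q: ½√(2·RQ² + 2·QP² − PR²) ≈ 8.2764.

m_Q ≈ 8.28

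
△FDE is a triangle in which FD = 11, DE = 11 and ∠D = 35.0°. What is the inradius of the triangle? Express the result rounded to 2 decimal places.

r ≈ 2.43

By the law of cosines, EF² = FD² + DE² − 2·FD·DE·cos D = 43.765, so EF ≈ 6.6155.
Area = ½·FD·DE·sin D ≈ 34.701.
Semiperimeter s = (11+6.6155+11)/2 = 14.308.
Inradius = area/s = 34.701/14.308 ≈ 2.4254.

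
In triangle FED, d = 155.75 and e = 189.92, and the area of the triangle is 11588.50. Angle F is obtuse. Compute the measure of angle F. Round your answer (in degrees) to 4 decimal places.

From area = ½·e·d·sin F, we get sin F = 2·area/(e·d) ≈ 0.78354.
Taking the obtuse solution, ∠F ≈ 128.41°.

128.4146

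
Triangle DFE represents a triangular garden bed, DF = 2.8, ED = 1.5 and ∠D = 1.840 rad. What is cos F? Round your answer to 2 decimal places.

By the law of cosines, FE² = ED² + DF² − 2·ED·DF·cos D = 12.324, so FE ≈ 3.5106.
Law of cosines again: cos F = (DF² + FE² − ED²)/(2·DF·FE) ≈ 0.91123, so ∠F ≈ 0.425 rad.

cos F ≈ 0.91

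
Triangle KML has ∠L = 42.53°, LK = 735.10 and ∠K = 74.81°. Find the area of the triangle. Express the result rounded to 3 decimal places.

The third angle is ∠M = 180° − ∠L − ∠K = 62.66°.
Law of sines: ML = LK·sin K/sin M ≈ 798.63.
Law of sines: KM = LK·sin L/sin M ≈ 559.4.
Area = ½·LK·ML·sin L ≈ 1.9842e+05.

198422.740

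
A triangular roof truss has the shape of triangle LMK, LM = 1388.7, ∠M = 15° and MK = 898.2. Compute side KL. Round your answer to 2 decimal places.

By the law of cosines, KL² = LM² + MK² − 2·LM·MK·cos M = 3.2559e+05, so KL ≈ 570.61.

570.61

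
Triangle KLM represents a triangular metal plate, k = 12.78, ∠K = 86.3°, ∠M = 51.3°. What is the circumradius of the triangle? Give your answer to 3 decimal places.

The third angle is ∠L = 180° − ∠M − ∠K = 42.40°.
Law of sines: l = k·sin L/sin K ≈ 8.6356.
Law of sines: m = k·sin M/sin K ≈ 9.9947.
Circumradius = k/(2 sin K) ≈ 6.4033.

R ≈ 6.403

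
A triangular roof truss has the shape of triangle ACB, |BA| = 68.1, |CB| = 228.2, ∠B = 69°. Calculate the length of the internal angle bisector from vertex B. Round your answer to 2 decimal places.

86.45

By the law of cosines, |AC|² = |CB|² + |BA|² − 2·|CB|·|BA|·cos B = 45574, so |AC| ≈ 213.48.
The bisector from B has length 2·|CB|·|BA|·cos(∠B/2)/(|CB|+|BA|) ≈ 86.448.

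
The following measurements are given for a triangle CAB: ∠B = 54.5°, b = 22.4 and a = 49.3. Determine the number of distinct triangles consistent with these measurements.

a·sin B = 49.3·sin(54.5°) ≈ 40.14.
Since b = 22.4 < 40.14 = a sin B, no triangle exists.

0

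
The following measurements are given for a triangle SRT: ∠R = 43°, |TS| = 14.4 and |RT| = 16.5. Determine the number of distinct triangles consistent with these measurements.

2

|RT|·sin R = 16.5·sin(43°) ≈ 11.25.
Since |RT| sin R < |TS| < |RT| (11.25 < 14.4 < 16.5), two triangles exist.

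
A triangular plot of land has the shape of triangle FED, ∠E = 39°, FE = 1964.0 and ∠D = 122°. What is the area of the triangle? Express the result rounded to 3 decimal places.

465957.396

The third angle is ∠F = 180° − ∠E − ∠D = 19.00°.
Law of sines: ED = FE·sin F/sin D ≈ 753.99.
Law of sines: DF = FE·sin E/sin D ≈ 1457.4.
Area = ½·FE·ED·sin E ≈ 4.6596e+05.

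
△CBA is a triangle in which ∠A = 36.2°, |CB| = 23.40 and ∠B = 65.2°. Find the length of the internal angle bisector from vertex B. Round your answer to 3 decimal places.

t_B ≈ 24.603

The third angle is ∠C = 180° − ∠B − ∠A = 78.60°.
Law of sines: |BA| = |CB|·sin C/sin A ≈ 38.839.
Law of sines: |AC| = |CB|·sin B/sin A ≈ 35.966.
The bisector from B has length 2·|CB|·|BA|·cos(∠B/2)/(|CB|+|BA|) ≈ 24.603.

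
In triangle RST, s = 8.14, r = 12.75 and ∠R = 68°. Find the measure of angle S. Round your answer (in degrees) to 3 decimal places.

Law of sines: sin S = s·sin R/r ≈ 0.59194.
Since r ≥ s, only the acute value applies: ∠S ≈ 36.30°.
Then ∠T = 180° − ∠R − ∠S ≈ 75.70°.

36.295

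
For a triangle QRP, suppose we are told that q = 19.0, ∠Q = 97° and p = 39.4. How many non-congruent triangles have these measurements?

p·sin Q = 39.4·sin(97°) ≈ 39.11.
Since ∠Q is not acute, a triangle exists only if q > p; here q ≤ p, so there is no triangle.

0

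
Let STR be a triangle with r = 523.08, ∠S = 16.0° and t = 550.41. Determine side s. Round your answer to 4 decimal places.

151.8325

By the law of cosines, s² = t² + r² − 2·t·r·cos S = 23053, so s ≈ 151.83.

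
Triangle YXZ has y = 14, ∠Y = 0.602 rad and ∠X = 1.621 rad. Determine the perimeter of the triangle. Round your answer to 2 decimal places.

The third angle is ∠Z = π − ∠Y − ∠X = 0.919 rad.
Law of sines: x = y·sin X/sin Y ≈ 24.691.
Law of sines: z = y·sin Z/sin Y ≈ 19.648.
Semiperimeter s = (14+24.691+19.648)/2 = 29.17.
Perimeter = 14 + 24.691 + 19.648 = 58.339.

58.34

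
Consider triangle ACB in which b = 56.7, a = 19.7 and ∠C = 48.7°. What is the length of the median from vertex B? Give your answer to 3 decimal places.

m_B ≈ 21.321

By the law of cosines, c² = b² + a² − 2·b·a·cos C = 2128.5, so c ≈ 46.136.
Median from B: ½√(2·a² + 2·c² − b²) ≈ 21.321.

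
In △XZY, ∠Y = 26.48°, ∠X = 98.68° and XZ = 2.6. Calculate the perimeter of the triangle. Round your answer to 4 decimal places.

perimeter ≈ 13.1315

The third angle is ∠Z = 180° − ∠Y − ∠X = 54.84°.
Law of sines: ZY = XZ·sin X/sin Y ≈ 5.7643.
Law of sines: YX = XZ·sin Z/sin Y ≈ 4.7672.
Semiperimeter s = (5.7643+4.7672+2.6)/2 = 6.5658.
Perimeter = 5.7643 + 4.7672 + 2.6 = 13.132.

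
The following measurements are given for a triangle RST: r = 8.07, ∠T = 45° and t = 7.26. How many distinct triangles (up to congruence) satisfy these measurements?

2

r·sin T = 8.07·sin(45°) ≈ 5.706.
Since r sin T < t < r (5.706 < 7.26 < 8.07), two triangles exist.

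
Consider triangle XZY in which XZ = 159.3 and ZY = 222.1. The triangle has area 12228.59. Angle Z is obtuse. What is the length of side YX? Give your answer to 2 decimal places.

354.74

From area = ½·XZ·ZY·sin Z, we get sin Z = 2·area/(XZ·ZY) ≈ 0.69126.
Taking the obtuse solution, ∠Z ≈ 136.27°.
Law of cosines then gives YX ≈ 354.74.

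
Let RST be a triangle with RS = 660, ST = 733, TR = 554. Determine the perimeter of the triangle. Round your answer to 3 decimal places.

Perimeter = 733 + 554 + 660 = 1947.

1947.000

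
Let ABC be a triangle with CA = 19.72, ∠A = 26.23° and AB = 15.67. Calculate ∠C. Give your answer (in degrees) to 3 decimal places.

By the law of cosines, BC² = CA² + AB² − 2·CA·AB·cos A = 80.042, so BC ≈ 8.9466.
Law of cosines again: cos C = (BC² + CA² − AB²)/(2·BC·CA) ≈ 0.63304, so ∠C ≈ 50.73°.

∠C ≈ 50.725°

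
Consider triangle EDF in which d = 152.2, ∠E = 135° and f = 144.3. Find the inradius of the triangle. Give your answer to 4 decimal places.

By the law of cosines, e² = d² + f² − 2·d·f·cos E = 75047, so e ≈ 273.95.
Area = ½·d·f·sin E ≈ 7764.9.
Semiperimeter s = (273.95+152.2+144.3)/2 = 285.22.
Inradius = area/s = 7764.9/285.22 ≈ 27.224.

27.2239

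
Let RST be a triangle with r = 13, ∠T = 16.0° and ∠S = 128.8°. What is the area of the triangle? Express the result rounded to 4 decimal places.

area ≈ 31.4900

The third angle is ∠R = 180° − ∠S − ∠T = 35.20°.
Law of sines: s = r·sin S/sin R ≈ 17.576.
Law of sines: t = r·sin T/sin R ≈ 6.2163.
Area = ½·r·s·sin T ≈ 31.49.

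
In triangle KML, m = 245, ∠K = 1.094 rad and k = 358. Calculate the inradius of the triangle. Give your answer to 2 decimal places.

r ≈ 86.37

Law of sines: sin M = m·sin K/k ≈ 0.60803.
Since k ≥ m, only the acute value applies: ∠M ≈ 0.654 rad.
Then ∠L = π − ∠K − ∠M ≈ 1.394 rad.
Law of sines gives l = k·sin L/sin K ≈ 396.66.
Area = ½·k·m·sin L ≈ 43172.
Semiperimeter s = (358+245+396.66)/2 = 499.83.
Inradius = area/s = 43172/499.83 ≈ 86.372.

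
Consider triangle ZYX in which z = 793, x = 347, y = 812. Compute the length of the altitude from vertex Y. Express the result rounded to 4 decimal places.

h_Y ≈ 334.3272

Semiperimeter s = (793 + 812 + 347)/2 = 976.
Heron's formula: area = √(976·183·164·629) ≈ 1.3574e+05.
The altitude from Y has length 2·area/y ≈ 334.33.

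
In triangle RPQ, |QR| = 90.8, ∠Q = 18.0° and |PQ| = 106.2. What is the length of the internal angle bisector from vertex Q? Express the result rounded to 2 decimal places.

t_Q ≈ 96.69

By the law of cosines, |RP|² = |PQ|² + |QR|² − 2·|PQ|·|QR|·cos Q = 1181.1, so |RP| ≈ 34.367.
The bisector from Q has length 2·|PQ|·|QR|·cos(∠Q/2)/(|PQ|+|QR|) ≈ 96.693.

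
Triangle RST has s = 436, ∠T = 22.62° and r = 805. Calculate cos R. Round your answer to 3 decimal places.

By the law of cosines, t² = r² + s² − 2·r·s·cos T = 1.9016e+05, so t ≈ 436.07.
Law of cosines again: cos R = (s² + t² − r²)/(2·s·t) ≈ -0.70419, so ∠R ≈ 134.76°.

cos R ≈ -0.704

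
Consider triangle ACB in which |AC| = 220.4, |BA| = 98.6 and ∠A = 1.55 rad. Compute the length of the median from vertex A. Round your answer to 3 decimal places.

m_A ≈ 121.657

By the law of cosines, |CB|² = |BA|² + |AC|² − 2·|BA|·|AC|·cos A = 57394, so |CB| ≈ 239.57.
Median from A: ½√(2·|BA|² + 2·|AC|² − |CB|²) ≈ 121.66.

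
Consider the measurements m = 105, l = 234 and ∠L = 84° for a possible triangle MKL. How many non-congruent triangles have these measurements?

1

m·sin L = 105·sin(84°) ≈ 104.4.
Since l ≥ m, exactly one triangle exists.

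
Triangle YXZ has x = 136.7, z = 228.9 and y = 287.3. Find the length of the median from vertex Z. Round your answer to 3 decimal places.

Median from Z: ½√(2·y² + 2·x² − z²) ≈ 193.69.

m_Z ≈ 193.689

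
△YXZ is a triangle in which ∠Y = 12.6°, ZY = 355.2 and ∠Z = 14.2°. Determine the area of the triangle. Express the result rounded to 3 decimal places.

The third angle is ∠X = 180° − ∠Z − ∠Y = 153.20°.
Law of sines: XZ = ZY·sin Y/sin X ≈ 171.85.
Law of sines: YX = ZY·sin Z/sin X ≈ 193.25.
Area = ½·ZY·XZ·sin Z ≈ 7487.

7487.032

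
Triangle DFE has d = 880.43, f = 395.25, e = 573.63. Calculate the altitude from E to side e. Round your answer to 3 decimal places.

Semiperimeter s = (880.43 + 395.25 + 573.63)/2 = 924.65.
Heron's formula: area = √(924.65·44.225·529.4·351.02) ≈ 87174.
The altitude from E has length 2·area/e ≈ 303.94.

h_E ≈ 303.938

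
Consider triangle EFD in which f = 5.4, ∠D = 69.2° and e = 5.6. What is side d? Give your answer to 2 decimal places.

By the law of cosines, d² = e² + f² − 2·e·f·cos D = 39.043, so d ≈ 6.2485.

6.25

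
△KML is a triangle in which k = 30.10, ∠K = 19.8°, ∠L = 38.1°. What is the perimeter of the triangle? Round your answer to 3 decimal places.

The third angle is ∠M = 180° − ∠L − ∠K = 122.10°.
Law of sines: m = k·sin M/sin K ≈ 75.275.
Law of sines: l = k·sin L/sin K ≈ 54.829.
Semiperimeter s = (30.1+75.275+54.829)/2 = 80.102.
Perimeter = 30.1 + 75.275 + 54.829 = 160.2.

160.204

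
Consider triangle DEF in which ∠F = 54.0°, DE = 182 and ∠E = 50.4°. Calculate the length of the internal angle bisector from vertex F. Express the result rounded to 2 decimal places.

The third angle is ∠D = 180° − ∠E − ∠F = 75.60°.
Law of sines: EF = DE·sin D/sin F ≈ 217.9.
Law of sines: FD = DE·sin E/sin F ≈ 173.34.
The bisector from F has length 2·EF·FD·cos(∠F/2)/(EF+FD) ≈ 172.04.

t_F ≈ 172.04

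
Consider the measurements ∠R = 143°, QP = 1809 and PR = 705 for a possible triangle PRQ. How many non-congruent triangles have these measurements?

PR·sin R = 705·sin(143°) ≈ 424.3.
Since ∠R is not acute, a triangle exists only if QP > PR; here QP > PR, so there is exactly one triangle.

1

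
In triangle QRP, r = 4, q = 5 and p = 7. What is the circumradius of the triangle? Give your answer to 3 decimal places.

3.572

By the law of cosines, cos Q = (r² + p² − q²) / (2·r·p) ≈ 0.71429, so ∠Q ≈ 44.42°.
Circumradius = q/(2 sin Q) ≈ 3.5722.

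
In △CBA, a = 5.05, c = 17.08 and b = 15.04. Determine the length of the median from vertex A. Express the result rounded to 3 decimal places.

m_A ≈ 15.893

Median from A: ½√(2·c² + 2·b² − a²) ≈ 15.893.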